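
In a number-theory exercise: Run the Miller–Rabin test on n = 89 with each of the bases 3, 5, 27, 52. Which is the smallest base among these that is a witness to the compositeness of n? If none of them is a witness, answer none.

n − 1 = 88 = 2^3 · 11, so s = 3 and d = 11.
Base 3: x_0 = 3^11 mod 89 = 37. x_0 is neither 1 nor 88, so continue squaring. x_1 = 37^2 mod 89 = 34. x_2 = 34^2 mod 89 = 88. x_2 ≡ −1, so 3 is not a witness.
Base 5: x_0 = 5^11 mod 89 = 55. x_0 is neither 1 nor 88, so continue squaring. x_1 = 55^2 mod 89 = 88. x_1 ≡ −1, so 5 is not a witness.
Base 27: x_0 = 27^11 mod 89 = 12. x_0 is neither 1 nor 88, so continue squaring. x_1 = 12^2 mod 89 = 55. x_2 = 55^2 mod 89 = 88. x_2 ≡ −1, so 27 is not a witness.
Base 52: x_0 = 52^11 mod 89 = 77. x_0 is neither 1 nor 88, so continue squaring. x_1 = 77^2 mod 89 = 55. x_2 = 55^2 mod 89 = 88. x_2 ≡ −1, so 52 is not a witness.
No listed base is a witness for 89.

none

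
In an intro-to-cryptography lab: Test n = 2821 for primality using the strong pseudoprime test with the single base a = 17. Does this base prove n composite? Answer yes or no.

no

n − 1 = 2820 = 2^2 · 705, so s = 2 and d = 705.
Repeated squaring mod 2821: 17^1 ≡ 17, 17^2 ≡ 289, 17^4 ≡ 1712, 17^8 ≡ 2746, 17^16 ≡ 2804, 17^32 ≡ 289, 17^64 ≡ 1712, 17^128 ≡ 2746, 17^256 ≡ 2804, 17^512 ≡ 289.
705 = 512 + 128 + 64 + 1, so 17^705 ≡ 289·2746·1712·17 ≡ 2820 (mod 2821).
x_0 = 17^705 mod 2821 = 2820.
x_0 = 2820 ≡ −1, so 17 is not a witness.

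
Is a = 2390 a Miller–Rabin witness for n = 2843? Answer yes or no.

no

n − 1 = 2842 = 2^1 · 1421, so s = 1 and d = 1421.
Repeated squaring mod 2843: 2390^1 ≡ 2390, 2390^2 ≡ 513, 2390^4 ≡ 1613, 2390^8 ≡ 424, 2390^16 ≡ 667, 2390^32 ≡ 1381, 2390^64 ≡ 2351, 2390^128 ≡ 409, 2390^256 ≡ 2387, 2390^512 ≡ 397, 2390^1024 ≡ 1244.
1421 = 1024 + 256 + 128 + 8 + 4 + 1, so 2390^1421 ≡ 1244·2387·409·424·1613·2390 ≡ 1 (mod 2843).
x_0 = 2390^1421 mod 2843 = 1.
x_0 = 1, so 2390 is not a witness.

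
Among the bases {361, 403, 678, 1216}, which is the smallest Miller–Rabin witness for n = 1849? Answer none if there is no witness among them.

n − 1 = 1848 = 2^3 · 231, so s = 3 and d = 231.
Base 361: x_0 = 361^231 mod 1849 = 1. x_0 = 1, so 361 is not a witness.
Base 403: x_0 = 403^231 mod 1849 = 1. x_0 = 1, so 403 is not a witness.
Base 678: x_0 = 678^231 mod 1849 = 601. x_0 is neither 1 nor 1848, so continue squaring. x_1 = 601^2 mod 1849 = 646. x_2 = 646^2 mod 1849 = 1291. Reached i = s−1 = 2 without hitting −1: 678 is a Miller–Rabin witness and 1849 is composite.
Base 1216: x_0 = 1216^231 mod 1849 = 1504. x_0 is neither 1 nor 1848, so continue squaring. x_1 = 1504^2 mod 1849 = 689. x_2 = 689^2 mod 1849 = 1377. Reached i = s−1 = 2 without hitting −1: 1216 is a Miller–Rabin witness and 1849 is composite.
The smallest witness among the given bases is 678.

678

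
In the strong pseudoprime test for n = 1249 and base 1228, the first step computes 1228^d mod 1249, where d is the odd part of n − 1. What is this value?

355

n − 1 = 1248 = 2^5 · 39, so s = 5 and d = 39.
1228^39 mod 1249 = 355.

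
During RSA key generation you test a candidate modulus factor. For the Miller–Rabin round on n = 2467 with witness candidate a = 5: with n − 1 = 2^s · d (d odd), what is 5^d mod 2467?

2466

n − 1 = 2466 = 2^1 · 1233, so s = 1 and d = 1233.
5^1233 mod 2467 = 2466.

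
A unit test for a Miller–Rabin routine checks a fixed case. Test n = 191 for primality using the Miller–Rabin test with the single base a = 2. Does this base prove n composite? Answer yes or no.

n − 1 = 190 = 2^1 · 95, so s = 1 and d = 95.
x_0 = 2^95 mod 191 = 1.
x_0 = 1, so 2 is not a witness.

no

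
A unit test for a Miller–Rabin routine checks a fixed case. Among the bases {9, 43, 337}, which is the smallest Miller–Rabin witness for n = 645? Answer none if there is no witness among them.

n − 1 = 644 = 2^2 · 161, so s = 2 and d = 161.
Base 9: x_0 = 9^161 mod 645 = 264. x_0 is neither 1 nor 644, so continue squaring. x_1 = 264^2 mod 645 = 36. Reached i = s−1 = 1 without hitting −1: 9 is a Miller–Rabin witness and 645 is composite.
Base 43: x_0 = 43^161 mod 645 = 43. x_0 is neither 1 nor 644, so continue squaring. x_1 = 43^2 mod 645 = 559. Reached i = s−1 = 1 without hitting −1: 43 is a Miller–Rabin witness and 645 is composite.
Base 337: x_0 = 337^161 mod 645 = 307. x_0 is neither 1 nor 644, so continue squaring. x_1 = 307^2 mod 645 = 79. Reached i = s−1 = 1 without hitting −1: 337 is a Miller–Rabin witness and 645 is composite.
The smallest witness among the given bases is 9.

9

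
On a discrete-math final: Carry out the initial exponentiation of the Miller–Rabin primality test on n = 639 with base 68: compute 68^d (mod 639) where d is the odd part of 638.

n − 1 = 638 = 2^1 · 319, so s = 1 and d = 319.
68^319 mod 639 = 203.

203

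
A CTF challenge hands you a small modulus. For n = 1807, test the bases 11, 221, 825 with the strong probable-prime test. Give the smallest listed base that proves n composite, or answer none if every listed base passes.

n − 1 = 1806 = 2^1 · 903, so s = 1 and d = 903.
Base 11: x_0 = 11^903 mod 1807 = 1396. x_0 ∉ {1, 1806} and s = 1, so 11 is a Miller–Rabin witness and 1807 is composite.
Base 221: x_0 = 221^903 mod 1807 = 338. x_0 ∉ {1, 1806} and s = 1, so 221 is a Miller–Rabin witness and 1807 is composite.
Base 825: x_0 = 825^903 mod 1807 = 1763. x_0 ∉ {1, 1806} and s = 1, so 825 is a Miller–Rabin witness and 1807 is composite.
The smallest witness among the given bases is 11.

11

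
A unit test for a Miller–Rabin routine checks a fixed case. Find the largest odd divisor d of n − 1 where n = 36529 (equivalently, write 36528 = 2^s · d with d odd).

Halving: 36528 → 18264 → 9132 → 4566 → 2283; 2283 is odd.
So 36528 = 2^4 · 2283.

2283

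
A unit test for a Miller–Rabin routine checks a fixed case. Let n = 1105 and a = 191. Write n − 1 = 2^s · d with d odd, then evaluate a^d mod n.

n − 1 = 1104 = 2^4 · 69, so s = 4 and d = 69.
Repeated squaring mod 1105: 191^1 ≡ 191, 191^2 ≡ 16, 191^4 ≡ 256, 191^8 ≡ 341, 191^16 ≡ 256, 191^32 ≡ 341, 191^64 ≡ 256.
69 = 64 + 4 + 1, so 191^69 ≡ 256·256·191 ≡ 1041 (mod 1105).

1041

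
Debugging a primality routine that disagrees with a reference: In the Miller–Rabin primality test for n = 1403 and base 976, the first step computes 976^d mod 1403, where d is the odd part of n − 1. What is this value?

n − 1 = 1402 = 2^1 · 701, so s = 1 and d = 701.
Repeated squaring mod 1403: 976^1 ≡ 976, 976^2 ≡ 1342, 976^4 ≡ 915, 976^8 ≡ 1037, 976^16 ≡ 671, 976^32 ≡ 1281, 976^64 ≡ 854, 976^128 ≡ 1159, 976^256 ≡ 610, 976^512 ≡ 305.
701 = 512 + 128 + 32 + 16 + 8 + 4 + 1, so 976^701 ≡ 305·1159·1281·671·1037·915·976 ≡ 366 (mod 1403).

366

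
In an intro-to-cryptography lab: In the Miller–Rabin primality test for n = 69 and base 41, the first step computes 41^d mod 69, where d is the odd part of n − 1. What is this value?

8

n − 1 = 68 = 2^2 · 17, so s = 2 and d = 17.
41^17 mod 69 = 8.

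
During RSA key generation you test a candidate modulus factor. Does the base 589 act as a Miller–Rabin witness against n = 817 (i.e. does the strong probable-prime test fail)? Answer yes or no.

n − 1 = 816 = 2^4 · 51, so s = 4 and d = 51.
x_0 = 589^51 mod 817 = 323.
x_0 is neither 1 nor 816, so continue squaring.
x_1 = 323^2 mod 817 = 570.
x_2 = 570^2 mod 817 = 551.
x_3 = 551^2 mod 817 = 494.
Reached i = s−1 = 3 without hitting −1: 589 is a Miller–Rabin witness and 817 is composite.

yes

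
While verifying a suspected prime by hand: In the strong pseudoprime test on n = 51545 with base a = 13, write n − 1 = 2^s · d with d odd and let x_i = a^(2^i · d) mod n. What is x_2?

31096

n − 1 = 51544 = 2^3 · 6443, so s = 3 and d = 6443.
Repeated squaring mod 51545: 13^1 ≡ 13, 13^2 ≡ 169, 13^4 ≡ 28561, 13^8 ≡ 31096, 13^16 ≡ 28561, 13^32 ≡ 31096, 13^64 ≡ 28561, 13^128 ≡ 31096, 13^256 ≡ 28561, 13^512 ≡ 31096, 13^1024 ≡ 28561, 13^2048 ≡ 31096, 13^4096 ≡ 28561.
6443 = 4096 + 2048 + 256 + 32 + 8 + 2 + 1, so 13^6443 ≡ 28561·31096·28561·31096·31096·169·13 ≡ 20787 (mod 51545).
x_0 = 20787.
x_1 = 20787^2 mod 51545 = 49179.
x_2 = 49179^2 mod 51545 = 31096.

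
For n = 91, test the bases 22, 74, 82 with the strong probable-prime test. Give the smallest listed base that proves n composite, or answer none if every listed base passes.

none

n − 1 = 90 = 2^1 · 45, so s = 1 and d = 45.
Base 22: x_0 = 22^45 mod 91 = 1. x_0 = 1, so 22 is not a witness.
Base 74: x_0 = 74^45 mod 91 = 1. x_0 = 1, so 74 is not a witness.
Base 82: x_0 = 82^45 mod 91 = 90. x_0 = 90 ≡ −1, so 82 is not a witness.
No listed base is a witness for 91.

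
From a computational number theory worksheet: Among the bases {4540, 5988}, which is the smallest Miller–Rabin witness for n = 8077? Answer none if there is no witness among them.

n − 1 = 8076 = 2^2 · 2019, so s = 2 and d = 2019.
Base 4540: x_0 = 4540^2019 mod 8077 = 5673. x_0 is neither 1 nor 8076, so continue squaring. x_1 = 5673^2 mod 8077 = 4161. Reached i = s−1 = 1 without hitting −1: 4540 is a Miller–Rabin witness and 8077 is composite.
Base 5988: x_0 = 5988^2019 mod 8077 = 5105. x_0 is neither 1 nor 8076, so continue squaring. x_1 = 5105^2 mod 8077 = 4623. Reached i = s−1 = 1 without hitting −1: 5988 is a Miller–Rabin witness and 8077 is composite.
The smallest witness among the given bases is 4540.

4540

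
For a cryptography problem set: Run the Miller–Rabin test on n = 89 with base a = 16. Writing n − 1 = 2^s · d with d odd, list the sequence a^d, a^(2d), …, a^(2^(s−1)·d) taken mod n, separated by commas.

n − 1 = 88 = 2^3 · 11, so s = 3 and d = 11.
x_0 = 16^11 mod 89 = 1.
x_1 = 1^2 mod 89 = 1.
x_2 = 1^2 mod 89 = 1.

1, 1, 1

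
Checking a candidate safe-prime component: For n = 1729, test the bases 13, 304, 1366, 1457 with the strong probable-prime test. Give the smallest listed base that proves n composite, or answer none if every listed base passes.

n − 1 = 1728 = 2^6 · 27, so s = 6 and d = 27.
Base 13: x_0 = 13^27 mod 1729 = 1196. x_0 is neither 1 nor 1728, so continue squaring. x_1 = 1196^2 mod 1729 = 533. x_2 = 533^2 mod 1729 = 533. x_3 = 533^2 mod 1729 = 533. x_4 = 533^2 mod 1729 = 533. x_5 = 533^2 mod 1729 = 533. Reached i = s−1 = 5 without hitting −1: 13 is a Miller–Rabin witness and 1729 is composite.
Base 304: x_0 = 304^27 mod 1729 = 1672. x_0 is neither 1 nor 1728, so continue squaring. x_1 = 1672^2 mod 1729 = 1520. x_2 = 1520^2 mod 1729 = 456. x_3 = 456^2 mod 1729 = 456. x_4 = 456^2 mod 1729 = 456. x_5 = 456^2 mod 1729 = 456. Reached i = s−1 = 5 without hitting −1: 304 is a Miller–Rabin witness and 1729 is composite.
Base 1366: x_0 = 1366^27 mod 1729 = 1. x_0 = 1, so 1366 is not a witness.
Base 1457: x_0 = 1457^27 mod 1729 = 911. x_0 is neither 1 nor 1728, so continue squaring. x_1 = 911^2 mod 1729 = 1. x_1 = 1 but x_0 ≠ ±1, a nontrivial square root of 1 — 1457 is a witness and 1729 is composite.
The smallest witness among the given bases is 13.

13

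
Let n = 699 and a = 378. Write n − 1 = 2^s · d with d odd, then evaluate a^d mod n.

321

n − 1 = 698 = 2^1 · 349, so s = 1 and d = 349.
378^349 mod 699 = 321.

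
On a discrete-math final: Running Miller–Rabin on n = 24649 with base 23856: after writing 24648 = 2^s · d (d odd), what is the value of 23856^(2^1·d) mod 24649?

n − 1 = 24648 = 2^3 · 3081, so s = 3 and d = 3081.
x_0 = 23856^3081 mod 24649 = 21066.
x_1 = 21066^2 mod 24649 = 20409.

20409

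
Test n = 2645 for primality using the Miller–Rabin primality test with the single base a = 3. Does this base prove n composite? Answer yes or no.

n − 1 = 2644 = 2^2 · 661, so s = 2 and d = 661.
x_0 = 3^661 mod 2645 = 808.
x_0 is neither 1 nor 2644, so continue squaring.
x_1 = 808^2 mod 2645 = 2194.
Reached i = s−1 = 1 without hitting −1: 3 is a Miller–Rabin witness and 2645 is composite.

yes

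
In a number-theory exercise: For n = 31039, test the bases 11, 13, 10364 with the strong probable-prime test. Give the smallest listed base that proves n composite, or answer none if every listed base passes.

n − 1 = 31038 = 2^1 · 15519, so s = 1 and d = 15519.
Base 11: x_0 = 11^15519 mod 31039 = 1. x_0 = 1, so 11 is not a witness.
Base 13: x_0 = 13^15519 mod 31039 = 31038. x_0 = 31038 ≡ −1, so 13 is not a witness.
Base 10364: x_0 = 10364^15519 mod 31039 = 1. x_0 = 1, so 10364 is not a witness.
No listed base is a witness for 31039.

none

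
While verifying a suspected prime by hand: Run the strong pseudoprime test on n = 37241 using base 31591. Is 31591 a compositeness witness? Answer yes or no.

yes

n − 1 = 37240 = 2^3 · 4655, so s = 3 and d = 4655.
x_0 = 31591^4655 mod 37241 = 36926.
x_0 is neither 1 nor 37240, so continue squaring.
x_1 = 36926^2 mod 37241 = 24743.
x_2 = 24743^2 mod 37241 = 11250.
Reached i = s−1 = 2 without hitting −1: 31591 is a Miller–Rabin witness and 37241 is composite.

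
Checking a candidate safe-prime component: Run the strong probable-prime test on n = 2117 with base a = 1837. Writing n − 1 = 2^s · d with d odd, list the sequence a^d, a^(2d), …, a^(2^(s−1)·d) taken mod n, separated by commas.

n − 1 = 2116 = 2^2 · 529, so s = 2 and d = 529.
x_0 = 1837^529 mod 2117 = 607.
x_1 = 607^2 mod 2117 = 91.

607, 91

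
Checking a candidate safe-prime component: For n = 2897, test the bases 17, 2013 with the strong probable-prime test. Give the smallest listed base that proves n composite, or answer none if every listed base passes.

n − 1 = 2896 = 2^4 · 181, so s = 4 and d = 181.
Base 17: x_0 = 17^181 mod 2897 = 1247. x_0 is neither 1 nor 2896, so continue squaring. x_1 = 1247^2 mod 2897 = 2217. x_2 = 2217^2 mod 2897 = 1777. x_3 = 1777^2 mod 2897 = 2896. x_3 ≡ −1, so 17 is not a witness.
Base 2013: x_0 = 2013^181 mod 2897 = 1. x_0 = 1, so 2013 is not a witness.
No listed base is a witness for 2897.

none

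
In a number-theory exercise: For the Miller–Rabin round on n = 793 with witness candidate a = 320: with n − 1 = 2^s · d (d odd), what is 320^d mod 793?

n − 1 = 792 = 2^3 · 99, so s = 3 and d = 99.
320^99 mod 793 = 70.

70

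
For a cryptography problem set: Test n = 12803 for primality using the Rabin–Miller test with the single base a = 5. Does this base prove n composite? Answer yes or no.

n − 1 = 12802 = 2^1 · 6401, so s = 1 and d = 6401.
By repeated squaring, 5^6401 ≡ 4210 (mod 12803).
x_0 = 5^6401 mod 12803 = 4210.
x_0 ∉ {1, 12802} and s = 1, so 5 is a Miller–Rabin witness and 12803 is composite.

yes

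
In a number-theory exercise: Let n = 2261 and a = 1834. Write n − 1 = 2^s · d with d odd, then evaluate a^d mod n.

1022

n − 1 = 2260 = 2^2 · 565, so s = 2 and d = 565.
1834^565 mod 2261 = 1022.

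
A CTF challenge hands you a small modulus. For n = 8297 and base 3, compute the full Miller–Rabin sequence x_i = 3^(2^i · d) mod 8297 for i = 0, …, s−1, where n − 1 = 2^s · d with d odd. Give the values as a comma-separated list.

3899, 2097, 8296

n − 1 = 8296 = 2^3 · 1037, so s = 3 and d = 1037.
x_0 = 3^1037 mod 8297 = 3899.
x_1 = 3899^2 mod 8297 = 2097.
x_2 = 2097^2 mod 8297 = 8296.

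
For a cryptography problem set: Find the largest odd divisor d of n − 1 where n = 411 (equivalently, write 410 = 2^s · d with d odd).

205

Halving: 410 → 205; 205 is odd.
So 410 = 2^1 · 205.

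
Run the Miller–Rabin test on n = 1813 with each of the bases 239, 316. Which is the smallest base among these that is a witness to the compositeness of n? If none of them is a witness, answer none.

n − 1 = 1812 = 2^2 · 453, so s = 2 and d = 453.
Base 239: x_0 = 239^453 mod 1813 = 1044. x_0 is neither 1 nor 1812, so continue squaring. x_1 = 1044^2 mod 1813 = 323. Reached i = s−1 = 1 without hitting −1: 239 is a Miller–Rabin witness and 1813 is composite.
Base 316: x_0 = 316^453 mod 1813 = 547. x_0 is neither 1 nor 1812, so continue squaring. x_1 = 547^2 mod 1813 = 64. Reached i = s−1 = 1 without hitting −1: 316 is a Miller–Rabin witness and 1813 is composite.
The smallest witness among the given bases is 239.

239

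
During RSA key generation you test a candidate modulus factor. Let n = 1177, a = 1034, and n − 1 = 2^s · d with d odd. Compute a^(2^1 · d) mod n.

n − 1 = 1176 = 2^3 · 147, so s = 3 and d = 147.
x_0 = 1034^147 mod 1177 = 242.
x_1 = 242^2 mod 1177 = 891.

891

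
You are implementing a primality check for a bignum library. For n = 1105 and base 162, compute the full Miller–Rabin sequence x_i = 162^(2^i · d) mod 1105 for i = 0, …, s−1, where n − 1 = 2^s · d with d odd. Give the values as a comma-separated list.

n − 1 = 1104 = 2^4 · 69, so s = 4 and d = 69.
x_0 = 162^69 mod 1105 = 382.
x_1 = 382^2 mod 1105 = 64.
x_2 = 64^2 mod 1105 = 781.
x_3 = 781^2 mod 1105 = 1.

382, 64, 781, 1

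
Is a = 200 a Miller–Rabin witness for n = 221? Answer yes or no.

no

n − 1 = 220 = 2^2 · 55, so s = 2 and d = 55.
x_0 = 200^55 mod 221 = 21.
x_0 is neither 1 nor 220, so continue squaring.
x_1 = 21^2 mod 221 = 220.
x_1 ≡ −1, so 200 is not a witness.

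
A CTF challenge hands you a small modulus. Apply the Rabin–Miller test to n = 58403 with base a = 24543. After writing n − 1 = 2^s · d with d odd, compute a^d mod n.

n − 1 = 58402 = 2^1 · 29201, so s = 1 and d = 29201.
24543^29201 mod 58403 = 1.

1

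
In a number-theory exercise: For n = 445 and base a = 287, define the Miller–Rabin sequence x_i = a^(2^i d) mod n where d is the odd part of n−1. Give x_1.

44

n − 1 = 444 = 2^2 · 111, so s = 2 and d = 111.
x_0 = 287^111 mod 445 = 158.
x_1 = 158^2 mod 445 = 44.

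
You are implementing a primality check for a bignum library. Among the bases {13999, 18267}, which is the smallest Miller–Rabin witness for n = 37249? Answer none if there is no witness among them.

n − 1 = 37248 = 2^7 · 291, so s = 7 and d = 291.
Base 13999: x_0 = 13999^291 mod 37249 = 14128. x_0 is neither 1 nor 37248, so continue squaring. x_1 = 14128^2 mod 37249 = 20242. x_2 = 20242^2 mod 37249 = 36813. x_3 = 36813^2 mod 37249 = 3851. x_4 = 3851^2 mod 37249 = 5099. x_5 = 5099^2 mod 37249 = 37248. x_5 ≡ −1, so 13999 is not a witness.
Base 18267: x_0 = 18267^291 mod 37249 = 16440. x_0 is neither 1 nor 37248, so continue squaring. x_1 = 16440^2 mod 37249 = 32105. x_2 = 32105^2 mod 37249 = 13946. x_3 = 13946^2 mod 37249 = 13887. x_4 = 13887^2 mod 37249 = 10696. x_5 = 10696^2 mod 37249 = 12737. x_6 = 12737^2 mod 37249 = 11774. Reached i = s−1 = 6 without hitting −1: 18267 is a Miller–Rabin witness and 37249 is composite.
The smallest witness among the given bases is 18267.

18267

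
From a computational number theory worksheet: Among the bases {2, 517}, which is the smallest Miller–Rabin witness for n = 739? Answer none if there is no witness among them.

none

n − 1 = 738 = 2^1 · 369, so s = 1 and d = 369.
Base 2: x_0 = 2^369 mod 739 = 738. x_0 = 738 ≡ −1, so 2 is not a witness.
Base 517: x_0 = 517^369 mod 739 = 738. x_0 = 738 ≡ −1, so 517 is not a witness.
No listed base is a witness for 739.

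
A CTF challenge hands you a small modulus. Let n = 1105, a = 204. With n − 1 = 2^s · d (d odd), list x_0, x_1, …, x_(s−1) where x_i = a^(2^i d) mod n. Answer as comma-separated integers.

1054, 391, 391, 391

n − 1 = 1104 = 2^4 · 69, so s = 4 and d = 69.
x_0 = 204^69 mod 1105 = 1054.
x_1 = 1054^2 mod 1105 = 391.
x_2 = 391^2 mod 1105 = 391.
x_3 = 391^2 mod 1105 = 391.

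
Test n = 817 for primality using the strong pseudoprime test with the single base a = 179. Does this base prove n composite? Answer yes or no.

no

n − 1 = 816 = 2^4 · 51, so s = 4 and d = 51.
x_0 = 179^51 mod 817 = 816.
x_0 = 816 ≡ −1, so 179 is not a witness.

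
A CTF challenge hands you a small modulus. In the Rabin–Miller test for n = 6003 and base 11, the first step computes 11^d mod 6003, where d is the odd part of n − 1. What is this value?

n − 1 = 6002 = 2^1 · 3001, so s = 1 and d = 3001.
Repeated squaring mod 6003: 11^1 ≡ 11, 11^2 ≡ 121, 11^4 ≡ 2635, 11^8 ≡ 3757, 11^16 ≡ 1996, 11^32 ≡ 4027, 11^64 ≡ 2626, 11^128 ≡ 4432, 11^256 ≡ 808, 11^512 ≡ 4540, 11^1024 ≡ 3301, 11^2048 ≡ 1156.
3001 = 2048 + 512 + 256 + 128 + 32 + 16 + 8 + 1, so 11^3001 ≡ 1156·4540·808·4432·4027·1996·3757·11 ≡ 1928 (mod 6003).

1928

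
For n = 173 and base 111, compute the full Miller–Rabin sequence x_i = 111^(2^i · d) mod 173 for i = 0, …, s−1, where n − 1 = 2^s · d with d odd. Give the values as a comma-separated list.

n − 1 = 172 = 2^2 · 43, so s = 2 and d = 43.
x_0 = 111^43 mod 173 = 80.
x_1 = 80^2 mod 173 = 172.

80, 172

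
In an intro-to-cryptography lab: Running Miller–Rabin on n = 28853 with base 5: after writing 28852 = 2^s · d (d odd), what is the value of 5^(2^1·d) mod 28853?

n − 1 = 28852 = 2^2 · 7213, so s = 2 and d = 7213.
Repeated squaring mod 28853: 5^1 ≡ 5, 5^2 ≡ 25, 5^4 ≡ 625, 5^8 ≡ 15536, 5^16 ≡ 11951, 5^32 ≡ 4051, 5^64 ≡ 22097, 5^128 ≡ 26943, 5^256 ≡ 12622, 5^512 ≡ 17471, 5^1024 ≡ 28807, 5^2048 ≡ 2116, 5^4096 ≡ 5241.
7213 = 4096 + 2048 + 1024 + 32 + 8 + 4 + 1, so 5^7213 ≡ 5241·2116·28807·4051·15536·625·5 ≡ 1137 (mod 28853).
x_0 = 1137.
x_1 = 1137^2 mod 28853 = 23237.

23237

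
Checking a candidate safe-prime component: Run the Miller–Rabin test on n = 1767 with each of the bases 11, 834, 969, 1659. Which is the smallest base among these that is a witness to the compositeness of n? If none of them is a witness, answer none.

11

n − 1 = 1766 = 2^1 · 883, so s = 1 and d = 883.
Base 11: x_0 = 11^883 mod 1767 = 1664. x_0 ∉ {1, 1766} and s = 1, so 11 is a Miller–Rabin witness and 1767 is composite.
Base 834: x_0 = 834^883 mod 1767 = 720. x_0 ∉ {1, 1766} and s = 1, so 834 is a Miller–Rabin witness and 1767 is composite.
Base 969: x_0 = 969^883 mod 1767 = 171. x_0 ∉ {1, 1766} and s = 1, so 969 is a Miller–Rabin witness and 1767 is composite.
Base 1659: x_0 = 1659^883 mod 1767 = 1089. x_0 ∉ {1, 1766} and s = 1, so 1659 is a Miller–Rabin witness and 1767 is composite.
The smallest witness among the given bases is 11.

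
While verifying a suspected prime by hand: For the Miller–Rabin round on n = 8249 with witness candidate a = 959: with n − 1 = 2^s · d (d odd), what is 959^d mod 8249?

4402

n − 1 = 8248 = 2^3 · 1031, so s = 3 and d = 1031.
Repeated squaring mod 8249: 959^1 ≡ 959, 959^2 ≡ 4042, 959^4 ≡ 4744, 959^8 ≡ 2264, 959^16 ≡ 3067, 959^32 ≡ 2629, 959^64 ≡ 7228, 959^128 ≡ 3067, 959^256 ≡ 2629, 959^512 ≡ 7228, 959^1024 ≡ 3067.
1031 = 1024 + 4 + 2 + 1, so 959^1031 ≡ 3067·4744·4042·959 ≡ 4402 (mod 8249).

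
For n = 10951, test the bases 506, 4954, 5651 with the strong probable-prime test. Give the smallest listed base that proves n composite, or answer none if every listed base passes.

506

n − 1 = 10950 = 2^1 · 5475, so s = 1 and d = 5475.
Base 506: x_0 = 506^5475 mod 10951 = 741. x_0 ∉ {1, 10950} and s = 1, so 506 is a Miller–Rabin witness and 10951 is composite.
Base 4954: x_0 = 4954^5475 mod 10951 = 7257. x_0 ∉ {1, 10950} and s = 1, so 4954 is a Miller–Rabin witness and 10951 is composite.
Base 5651: x_0 = 5651^5475 mod 10951 = 10539. x_0 ∉ {1, 10950} and s = 1, so 5651 is a Miller–Rabin witness and 10951 is composite.
The smallest witness among the given bases is 506.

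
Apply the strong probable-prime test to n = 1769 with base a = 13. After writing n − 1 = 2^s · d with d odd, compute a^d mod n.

352

n − 1 = 1768 = 2^3 · 221, so s = 3 and d = 221.
13^221 mod 1769 = 352.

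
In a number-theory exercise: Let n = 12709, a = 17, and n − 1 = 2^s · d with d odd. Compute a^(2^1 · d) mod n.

1445

n − 1 = 12708 = 2^2 · 3177, so s = 2 and d = 3177.
x_0 = 17^3177 mod 12709 = 4681.
x_1 = 4681^2 mod 12709 = 1445.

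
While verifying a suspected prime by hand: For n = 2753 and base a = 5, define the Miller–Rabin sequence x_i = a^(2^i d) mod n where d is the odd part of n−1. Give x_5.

n − 1 = 2752 = 2^6 · 43, so s = 6 and d = 43.
x_0 = 5^43 mod 2753 = 1210.
x_1 = 1210^2 mod 2753 = 2257.
x_2 = 2257^2 mod 2753 = 999.
x_3 = 999^2 mod 2753 = 1415.
x_4 = 1415^2 mod 2753 = 794.
x_5 = 794^2 mod 2753 = 2752.

2752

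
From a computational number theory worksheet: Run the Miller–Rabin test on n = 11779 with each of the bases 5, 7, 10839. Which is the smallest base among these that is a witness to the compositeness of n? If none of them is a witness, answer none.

none

n − 1 = 11778 = 2^1 · 5889, so s = 1 and d = 5889.
Base 5: x_0 = 5^5889 mod 11779 = 1. x_0 = 1, so 5 is not a witness.
Base 7: x_0 = 7^5889 mod 11779 = 1. x_0 = 1, so 7 is not a witness.
Base 10839: x_0 = 10839^5889 mod 11779 = 11778. x_0 = 11778 ≡ −1, so 10839 is not a witness.
No listed base is a witness for 11779.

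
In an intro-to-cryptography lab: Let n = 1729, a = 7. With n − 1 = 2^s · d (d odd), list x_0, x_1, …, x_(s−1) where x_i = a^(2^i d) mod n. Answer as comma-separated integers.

n − 1 = 1728 = 2^6 · 27, so s = 6 and d = 27.
x_0 = 7^27 mod 1729 = 343.
x_1 = 343^2 mod 1729 = 77.
x_2 = 77^2 mod 1729 = 742.
x_3 = 742^2 mod 1729 = 742.
x_4 = 742^2 mod 1729 = 742.
x_5 = 742^2 mod 1729 = 742.

343, 77, 742, 742, 742, 742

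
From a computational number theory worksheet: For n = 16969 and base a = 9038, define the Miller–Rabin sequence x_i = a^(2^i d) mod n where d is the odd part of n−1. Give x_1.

10278

n − 1 = 16968 = 2^3 · 2121, so s = 3 and d = 2121.
x_0 = 9038^2121 mod 16969 = 11232.
x_1 = 11232^2 mod 16969 = 10278.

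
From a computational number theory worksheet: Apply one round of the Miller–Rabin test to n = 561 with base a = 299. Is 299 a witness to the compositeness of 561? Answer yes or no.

n − 1 = 560 = 2^4 · 35, so s = 4 and d = 35.
Repeated squaring mod 561: 299^1 ≡ 299, 299^2 ≡ 202, 299^4 ≡ 412, 299^8 ≡ 322, 299^16 ≡ 460, 299^32 ≡ 103.
35 = 32 + 2 + 1, so 299^35 ≡ 103·202·299 ≡ 65 (mod 561).
x_0 = 299^35 mod 561 = 65.
x_0 is neither 1 nor 560, so continue squaring.
x_1 = 65^2 mod 561 = 298.
x_2 = 298^2 mod 561 = 166.
x_3 = 166^2 mod 561 = 67.
Reached i = s−1 = 3 without hitting −1: 299 is a Miller–Rabin witness and 561 is composite.

yes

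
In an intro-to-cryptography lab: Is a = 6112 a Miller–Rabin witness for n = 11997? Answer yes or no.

yes

n − 1 = 11996 = 2^2 · 2999, so s = 2 and d = 2999.
x_0 = 6112^2999 mod 11997 = 9883.
x_0 is neither 1 nor 11996, so continue squaring.
x_1 = 9883^2 mod 11997 = 6112.
Reached i = s−1 = 1 without hitting −1: 6112 is a Miller–Rabin witness and 11997 is composite.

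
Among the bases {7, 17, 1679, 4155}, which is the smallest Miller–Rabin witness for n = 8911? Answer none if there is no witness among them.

7

n − 1 = 8910 = 2^1 · 4455, so s = 1 and d = 4455.
Base 7: x_0 = 7^4455 mod 8911 = 1540. x_0 ∉ {1, 8910} and s = 1, so 7 is a Miller–Rabin witness and 8911 is composite.
Base 17: x_0 = 17^4455 mod 8911 = 2547. x_0 ∉ {1, 8910} and s = 1, so 17 is a Miller–Rabin witness and 8911 is composite.
Base 1679: x_0 = 1679^4455 mod 8911 = 2547. x_0 ∉ {1, 8910} and s = 1, so 1679 is a Miller–Rabin witness and 8911 is composite.
Base 4155: x_0 = 4155^4455 mod 8911 = 6098. x_0 ∉ {1, 8910} and s = 1, so 4155 is a Miller–Rabin witness and 8911 is composite.
The smallest witness among the given bases is 7.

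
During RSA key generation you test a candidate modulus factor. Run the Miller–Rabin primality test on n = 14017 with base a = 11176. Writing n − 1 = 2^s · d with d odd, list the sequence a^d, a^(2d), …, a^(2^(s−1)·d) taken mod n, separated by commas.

12651, 1695, 13557, 1345, 832, 5391

n − 1 = 14016 = 2^6 · 219, so s = 6 and d = 219.
x_0 = 11176^219 mod 14017 = 12651.
x_1 = 12651^2 mod 14017 = 1695.
x_2 = 1695^2 mod 14017 = 13557.
x_3 = 13557^2 mod 14017 = 1345.
x_4 = 1345^2 mod 14017 = 832.
x_5 = 832^2 mod 14017 = 5391.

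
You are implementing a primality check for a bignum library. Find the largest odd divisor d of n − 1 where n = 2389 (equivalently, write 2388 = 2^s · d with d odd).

597

Halving: 2388 → 1194 → 597; 597 is odd.
So 2388 = 2^2 · 597.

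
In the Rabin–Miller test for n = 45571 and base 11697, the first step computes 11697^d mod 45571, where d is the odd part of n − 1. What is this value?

n − 1 = 45570 = 2^1 · 22785, so s = 1 and d = 22785.
11697^22785 mod 45571 = 7679.

7679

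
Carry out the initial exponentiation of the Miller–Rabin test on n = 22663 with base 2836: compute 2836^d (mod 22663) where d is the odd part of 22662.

6459

n − 1 = 22662 = 2^1 · 11331, so s = 1 and d = 11331.
Repeated squaring mod 22663: 2836^1 ≡ 2836, 2836^2 ≡ 20194, 2836^4 ≡ 22277, 2836^8 ≡ 13018, 2836^16 ≡ 17073, 2836^32 ≡ 18486, 2836^64 ≡ 19482, 2836^128 ≡ 11063, 2836^256 ≡ 9769, 2836^512 ≡ 22131, 2836^1024 ≡ 11068, 2836^2048 ≡ 7109, 2836^4096 ≡ 22054, 2836^8192 ≡ 8273.
11331 = 8192 + 2048 + 1024 + 64 + 2 + 1, so 2836^11331 ≡ 8273·7109·11068·19482·20194·2836 ≡ 6459 (mod 22663).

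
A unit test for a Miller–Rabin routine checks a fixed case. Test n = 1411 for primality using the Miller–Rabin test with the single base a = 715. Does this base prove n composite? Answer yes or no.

n − 1 = 1410 = 2^1 · 705, so s = 1 and d = 705.
x_0 = 715^705 mod 1411 = 290.
x_0 ∉ {1, 1410} and s = 1, so 715 is a Miller–Rabin witness and 1411 is composite.

yes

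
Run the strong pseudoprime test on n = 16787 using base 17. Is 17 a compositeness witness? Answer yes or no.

n − 1 = 16786 = 2^1 · 8393, so s = 1 and d = 8393.
x_0 = 17^8393 mod 16787 = 1.
x_0 = 1, so 17 is not a witness.

no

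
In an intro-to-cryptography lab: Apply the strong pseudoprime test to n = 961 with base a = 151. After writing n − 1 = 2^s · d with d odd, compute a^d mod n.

154

n − 1 = 960 = 2^6 · 15, so s = 6 and d = 15.
151^15 mod 961 = 154.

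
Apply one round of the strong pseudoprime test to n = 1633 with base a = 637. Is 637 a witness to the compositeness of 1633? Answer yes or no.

yes

n − 1 = 1632 = 2^5 · 51, so s = 5 and d = 51.
x_0 = 637^51 mod 1633 = 1559.
x_0 is neither 1 nor 1632, so continue squaring.
x_1 = 1559^2 mod 1633 = 577.
x_2 = 577^2 mod 1633 = 1430.
x_3 = 1430^2 mod 1633 = 384.
x_4 = 384^2 mod 1633 = 486.
Reached i = s−1 = 4 without hitting −1: 637 is a Miller–Rabin witness and 1633 is composite.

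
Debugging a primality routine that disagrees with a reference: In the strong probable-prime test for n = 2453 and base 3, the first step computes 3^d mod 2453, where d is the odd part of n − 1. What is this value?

n − 1 = 2452 = 2^2 · 613, so s = 2 and d = 613.
3^613 mod 2453 = 1380.

1380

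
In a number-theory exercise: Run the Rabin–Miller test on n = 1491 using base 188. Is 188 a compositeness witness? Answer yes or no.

no

n − 1 = 1490 = 2^1 · 745, so s = 1 and d = 745.
x_0 = 188^745 mod 1491 = 1490.
x_0 = 1490 ≡ −1, so 188 is not a witness.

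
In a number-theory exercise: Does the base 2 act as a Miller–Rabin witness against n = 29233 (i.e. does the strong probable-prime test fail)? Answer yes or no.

n − 1 = 29232 = 2^4 · 1827, so s = 4 and d = 1827.
Repeated squaring mod 29233: 2^1 ≡ 2, 2^2 ≡ 4, 2^4 ≡ 16, 2^8 ≡ 256, 2^16 ≡ 7070, 2^32 ≡ 25703, 2^64 ≡ 7642, 2^128 ≡ 21863, 2^256 ≡ 1986, 2^512 ≡ 26974, 2^1024 ≡ 16539.
1827 = 1024 + 512 + 256 + 32 + 2 + 1, so 2^1827 ≡ 16539·26974·1986·25703·4·2 ≡ 2670 (mod 29233).
x_0 = 2^1827 mod 29233 = 2670.
x_0 is neither 1 nor 29232, so continue squaring.
x_1 = 2670^2 mod 29233 = 25281.
x_2 = 25281^2 mod 29233 = 7882.
x_3 = 7882^2 mod 29233 = 5799.
Reached i = s−1 = 3 without hitting −1: 2 is a Miller–Rabin witness and 29233 is composite.

yes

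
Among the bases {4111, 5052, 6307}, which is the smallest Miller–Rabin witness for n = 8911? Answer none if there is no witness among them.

5052

n − 1 = 8910 = 2^1 · 4455, so s = 1 and d = 4455.
Base 4111: x_0 = 4111^4455 mod 8911 = 1. x_0 = 1, so 4111 is not a witness.
Base 5052: x_0 = 5052^4455 mod 8911 = 2813. x_0 ∉ {1, 8910} and s = 1, so 5052 is a Miller–Rabin witness and 8911 is composite.
Base 6307: x_0 = 6307^4455 mod 8911 = 7371. x_0 ∉ {1, 8910} and s = 1, so 6307 is a Miller–Rabin witness and 8911 is composite.
The smallest witness among the given bases is 5052.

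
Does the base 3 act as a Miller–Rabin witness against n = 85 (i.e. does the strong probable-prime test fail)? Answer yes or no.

yes

n − 1 = 84 = 2^2 · 21, so s = 2 and d = 21.
x_0 = 3^21 mod 85 = 73.
x_0 is neither 1 nor 84, so continue squaring.
x_1 = 73^2 mod 85 = 59.
Reached i = s−1 = 1 without hitting −1: 3 is a Miller–Rabin witness and 85 is composite.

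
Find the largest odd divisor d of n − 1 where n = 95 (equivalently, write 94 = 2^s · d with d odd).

47

Halving: 94 → 47; 47 is odd.
So 94 = 2^1 · 47.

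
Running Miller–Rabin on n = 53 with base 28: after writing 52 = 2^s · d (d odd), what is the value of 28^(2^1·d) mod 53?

n − 1 = 52 = 2^2 · 13, so s = 2 and d = 13.
Repeated squaring mod 53: 28^1 ≡ 28, 28^2 ≡ 42, 28^4 ≡ 15, 28^8 ≡ 13.
13 = 8 + 4 + 1, so 28^13 ≡ 13·15·28 ≡ 1 (mod 53).
x_0 = 1.
x_1 = 1^2 mod 53 = 1.

1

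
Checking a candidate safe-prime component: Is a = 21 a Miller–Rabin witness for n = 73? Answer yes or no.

n − 1 = 72 = 2^3 · 9, so s = 3 and d = 9.
Repeated squaring mod 73: 21^1 ≡ 21, 21^2 ≡ 3, 21^4 ≡ 9, 21^8 ≡ 8.
9 = 8 + 1, so 21^9 ≡ 8·21 ≡ 22 (mod 73).
x_0 = 21^9 mod 73 = 22.
x_0 is neither 1 nor 72, so continue squaring.
x_1 = 22^2 mod 73 = 46.
x_2 = 46^2 mod 73 = 72.
x_2 ≡ −1, so 21 is not a witness.

no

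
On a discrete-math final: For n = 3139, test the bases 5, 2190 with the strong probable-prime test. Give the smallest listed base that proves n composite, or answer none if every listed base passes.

5

n − 1 = 3138 = 2^1 · 1569, so s = 1 and d = 1569.
Base 5: x_0 = 5^1569 mod 3139 = 567. x_0 ∉ {1, 3138} and s = 1, so 5 is a Miller–Rabin witness and 3139 is composite.
Base 2190: x_0 = 2190^1569 mod 3139 = 365. x_0 ∉ {1, 3138} and s = 1, so 2190 is a Miller–Rabin witness and 3139 is composite.
The smallest witness among the given bases is 5.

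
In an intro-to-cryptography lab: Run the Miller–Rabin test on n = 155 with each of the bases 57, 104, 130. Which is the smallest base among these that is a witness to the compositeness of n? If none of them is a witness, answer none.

n − 1 = 154 = 2^1 · 77, so s = 1 and d = 77.
Base 57: x_0 = 57^77 mod 155 = 37. x_0 ∉ {1, 154} and s = 1, so 57 is a Miller–Rabin witness and 155 is composite.
Base 104: x_0 = 104^77 mod 155 = 34. x_0 ∉ {1, 154} and s = 1, so 104 is a Miller–Rabin witness and 155 is composite.
Base 130: x_0 = 130^77 mod 155 = 150. x_0 ∉ {1, 154} and s = 1, so 130 is a Miller–Rabin witness and 155 is composite.
The smallest witness among the given bases is 57.

57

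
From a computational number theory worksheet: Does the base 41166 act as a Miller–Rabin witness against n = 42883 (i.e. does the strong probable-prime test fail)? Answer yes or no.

yes

n − 1 = 42882 = 2^1 · 21441, so s = 1 and d = 21441.
x_0 = 41166^21441 mod 42883 = 22134.
x_0 ∉ {1, 42882} and s = 1, so 41166 is a Miller–Rabin witness and 42883 is composite.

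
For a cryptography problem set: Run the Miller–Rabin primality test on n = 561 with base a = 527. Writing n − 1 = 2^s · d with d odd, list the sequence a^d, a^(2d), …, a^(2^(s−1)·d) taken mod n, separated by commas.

n − 1 = 560 = 2^4 · 35, so s = 4 and d = 35.
x_0 = 527^35 mod 561 = 527.
x_1 = 527^2 mod 561 = 34.
x_2 = 34^2 mod 561 = 34.
x_3 = 34^2 mod 561 = 34.

527, 34, 34, 34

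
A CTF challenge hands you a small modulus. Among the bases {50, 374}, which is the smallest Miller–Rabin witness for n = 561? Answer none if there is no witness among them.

374

n − 1 = 560 = 2^4 · 35, so s = 4 and d = 35.
Base 50: x_0 = 50^35 mod 561 = 560. x_0 = 560 ≡ −1, so 50 is not a witness.
Base 374: x_0 = 374^35 mod 561 = 374. x_0 is neither 1 nor 560, so continue squaring. x_1 = 374^2 mod 561 = 187. x_2 = 187^2 mod 561 = 187. x_3 = 187^2 mod 561 = 187. Reached i = s−1 = 3 without hitting −1: 374 is a Miller–Rabin witness and 561 is composite.
The smallest witness among the given bases is 374.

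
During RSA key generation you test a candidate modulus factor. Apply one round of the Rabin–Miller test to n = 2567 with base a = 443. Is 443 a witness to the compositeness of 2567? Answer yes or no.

n − 1 = 2566 = 2^1 · 1283, so s = 1 and d = 1283.
x_0 = 443^1283 mod 2567 = 52.
x_0 ∉ {1, 2566} and s = 1, so 443 is a Miller–Rabin witness and 2567 is composite.

yes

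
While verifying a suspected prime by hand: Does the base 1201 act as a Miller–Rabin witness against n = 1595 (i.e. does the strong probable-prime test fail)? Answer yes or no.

n − 1 = 1594 = 2^1 · 797, so s = 1 and d = 797.
x_0 = 1201^797 mod 1595 = 766.
x_0 ∉ {1, 1594} and s = 1, so 1201 is a Miller–Rabin witness and 1595 is composite.

yes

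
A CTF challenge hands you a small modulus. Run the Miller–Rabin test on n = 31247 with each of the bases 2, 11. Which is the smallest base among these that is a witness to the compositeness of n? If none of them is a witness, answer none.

n − 1 = 31246 = 2^1 · 15623, so s = 1 and d = 15623.
Base 2: x_0 = 2^15623 mod 31247 = 1. x_0 = 1, so 2 is not a witness.
Base 11: x_0 = 11^15623 mod 31247 = 1. x_0 = 1, so 11 is not a witness.
No listed base is a witness for 31247.

none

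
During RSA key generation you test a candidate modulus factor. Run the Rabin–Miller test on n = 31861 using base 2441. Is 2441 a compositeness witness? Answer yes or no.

yes

n − 1 = 31860 = 2^2 · 7965, so s = 2 and d = 7965.
Repeated squaring mod 31861: 2441^1 ≡ 2441, 2441^2 ≡ 474, 2441^4 ≡ 1649, 2441^8 ≡ 11016, 2441^16 ≡ 25568, 2441^32 ≡ 30487, 2441^64 ≡ 8077, 2441^128 ≡ 18462, 2441^256 ≡ 28327, 2441^512 ≡ 31505, 2441^1024 ≡ 31153, 2441^2048 ≡ 23349, 2441^4096 ≡ 2230.
7965 = 4096 + 2048 + 1024 + 512 + 256 + 16 + 8 + 4 + 1, so 2441^7965 ≡ 2230·23349·31153·31505·28327·25568·11016·1649·2441 ≡ 12994 (mod 31861).
x_0 = 2441^7965 mod 31861 = 12994.
x_0 is neither 1 nor 31860, so continue squaring.
x_1 = 12994^2 mod 31861 = 12597.
Reached i = s−1 = 1 without hitting −1: 2441 is a Miller–Rabin witness and 31861 is composite.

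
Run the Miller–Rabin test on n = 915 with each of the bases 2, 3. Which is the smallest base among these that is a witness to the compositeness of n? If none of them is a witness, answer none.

2

n − 1 = 914 = 2^1 · 457, so s = 1 and d = 457.
Base 2: x_0 = 2^457 mod 915 = 482. x_0 ∉ {1, 914} and s = 1, so 2 is a Miller–Rabin witness and 915 is composite.
Base 3: x_0 = 3^457 mod 915 = 723. x_0 ∉ {1, 914} and s = 1, so 3 is a Miller–Rabin witness and 915 is composite.
The smallest witness among the given bases is 2.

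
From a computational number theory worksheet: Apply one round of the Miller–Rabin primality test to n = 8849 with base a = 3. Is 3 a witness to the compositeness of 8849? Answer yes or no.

no

n − 1 = 8848 = 2^4 · 553, so s = 4 and d = 553.
By repeated squaring, 3^553 ≡ 2231 (mod 8849).
x_0 = 3^553 mod 8849 = 2231.
x_0 is neither 1 nor 8848, so continue squaring.
x_1 = 2231^2 mod 8849 = 4223.
x_2 = 4223^2 mod 8849 = 2994.
x_3 = 2994^2 mod 8849 = 8848.
x_3 ≡ −1, so 3 is not a witness.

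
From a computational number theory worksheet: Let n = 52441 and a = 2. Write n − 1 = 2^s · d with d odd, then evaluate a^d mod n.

n − 1 = 52440 = 2^3 · 6555, so s = 3 and d = 6555.
By repeated squaring, 2^6555 ≡ 8122 (mod 52441).

8122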